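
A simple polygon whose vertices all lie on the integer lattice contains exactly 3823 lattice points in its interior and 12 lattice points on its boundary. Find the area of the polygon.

3828

By Pick's theorem, A = I + B/2 − 1 = 3823 + 12/2 − 1 = 3828.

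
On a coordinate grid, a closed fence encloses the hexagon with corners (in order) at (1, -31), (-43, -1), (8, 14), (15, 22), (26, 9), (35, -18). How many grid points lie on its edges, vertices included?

17

Along each edge there are gcd(|Δx|,|Δy|)+1 lattice points, so counting each shared vertex once the boundary has gcd(44,30) + gcd(51,15) + gcd(7,8) + gcd(11,13) + gcd(9,27) + gcd(34,13) = 2+3+1+1+9+1 = 17.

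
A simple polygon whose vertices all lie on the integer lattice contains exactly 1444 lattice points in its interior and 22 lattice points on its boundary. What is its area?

1454

By Pick's theorem, A = I + B/2 − 1 = 1444 + 22/2 − 1 = 1454.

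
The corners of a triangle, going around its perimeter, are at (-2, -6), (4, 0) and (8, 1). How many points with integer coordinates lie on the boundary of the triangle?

8

Summing gcd(|Δx|,|Δy|) over the edges gives the boundary count: gcd(6,6) + gcd(4,1) + gcd(10,7) = 6+1+1 = 8.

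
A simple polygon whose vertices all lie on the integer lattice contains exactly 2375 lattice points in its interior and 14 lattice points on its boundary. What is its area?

2381

By Pick's theorem, A = I + B/2 − 1 = 2375 + 14/2 − 1 = 2381.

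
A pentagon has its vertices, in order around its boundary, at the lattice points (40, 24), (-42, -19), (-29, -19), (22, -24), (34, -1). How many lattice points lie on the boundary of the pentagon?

17

Summing gcd(|Δx|,|Δy|) over the edges gives the boundary count: gcd(82,43) + gcd(13,0) + gcd(51,5) + gcd(12,23) + gcd(6,25) = 1+13+1+1+1 = 17.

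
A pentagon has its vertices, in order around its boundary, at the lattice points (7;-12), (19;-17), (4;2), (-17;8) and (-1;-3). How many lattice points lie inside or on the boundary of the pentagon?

Using the shoelace formula, 2A = |[7·(-17) − 19·(-12)] + [19·2 − 4·(-17)] + [4·8 − (-17)·2] + [(-17)·(-3) − (-1)·8] + [(-1)·(-12) − 7·(-3)]| = 373, so the area is 186.5.
Summing gcd(|Δx|,|Δy|) over the edges gives the boundary count: gcd(12,5) + gcd(15,19) + gcd(21,6) + gcd(16,11) + gcd(8,9) = 1+1+3+1+1 = 7.
Pick's theorem gives I = A − B/2 + 1 = 186.5 − 7/2 + 1 = 184, so the closed region contains I + B = 184 + 7 = 191 lattice points.

191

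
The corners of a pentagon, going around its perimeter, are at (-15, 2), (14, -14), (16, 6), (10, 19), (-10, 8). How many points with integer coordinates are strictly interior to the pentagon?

550

By the shoelace formula, twice the signed area is |((-15)·(-14) − 14·2) + (14·6 − 16·(-14)) + (16·19 − 10·6) + (10·8 − (-10)·19) + ((-10)·2 − (-15)·8)| = 1104, so the area is 552.
Along each edge there are gcd(|Δx|,|Δy|)+1 lattice points, so counting each shared vertex once the boundary has gcd(29,16) + gcd(2,20) + gcd(6,13) + gcd(20,11) + gcd(5,6) = 1+2+1+1+1 = 6.
By Pick's theorem A = I + B/2 − 1, so I = 552 − 6/2 + 1 = 550.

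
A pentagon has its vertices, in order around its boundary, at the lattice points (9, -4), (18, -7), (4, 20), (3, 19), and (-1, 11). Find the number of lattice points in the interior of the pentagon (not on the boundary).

By the shoelace formula, twice the signed area is |[9·(-7) − 18·(-4)] + [18·20 − 4·(-7)] + [4·19 − 3·20] + [3·11 − (-1)·19] + [(-1)·(-4) − 9·11]| = 370, so the area is 185.
The number of boundary lattice points is Σ gcd(|Δx|,|Δy|) = gcd(9,3) + gcd(14,27) + gcd(1,1) + gcd(4,8) + gcd(10,15) = 3+1+1+4+5 = 14.
Pick's theorem gives I = A − B/2 + 1 = 185 − 14/2 + 1 = 179.

179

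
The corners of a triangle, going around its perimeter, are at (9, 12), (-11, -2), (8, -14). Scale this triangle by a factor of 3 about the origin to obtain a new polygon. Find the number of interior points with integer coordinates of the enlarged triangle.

2272

The shoelace formula gives twice the area as |(9·(-2) − (-11)·12) + ((-11)·(-14) − 8·(-2)) + (8·12 − 9·(-14))| = 506, so the area is 253.
Summing gcd(|Δx|,|Δy|) over the edges gives the boundary count: gcd(20,14) + gcd(19,12) + gcd(1,26) = 2+1+1 = 4.
Scaling by 3 multiplies the area by 3² = 9 (so the new area is 2277) and multiplies the boundary lattice-point count by 3, giving 12.
By Pick's theorem, the interior count of the dilated polygon is 2277 − 12/2 + 1 = 2272.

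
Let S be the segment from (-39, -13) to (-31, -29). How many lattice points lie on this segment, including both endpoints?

9

The number of lattice points on a segment between lattice points is gcd(|Δx|,|Δy|) + 1 = gcd(8,16) + 1 = 8 + 1 = 9.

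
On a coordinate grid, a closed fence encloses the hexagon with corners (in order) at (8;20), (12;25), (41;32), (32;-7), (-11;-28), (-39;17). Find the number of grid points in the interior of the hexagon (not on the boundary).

2577

The shoelace formula gives twice the area as |(8·25 − 12·20) + (12·32 − 41·25) + (41·(-7) − 32·32) + (32·(-28) − (-11)·(-7)) + ((-11)·17 − (-39)·(-28)) + ((-39)·20 − 8·17)| = 5160, so the area is 2580.
Along each edge there are gcd(|Δx|,|Δy|)+1 lattice points, so counting each shared vertex once the boundary has gcd(4,5) + gcd(29,7) + gcd(9,39) + gcd(43,21) + gcd(28,45) + gcd(47,3) = 1+1+3+1+1+1 = 8.
By Pick's theorem A = I + B/2 − 1, so I = 2580 − 8/2 + 1 = 2577.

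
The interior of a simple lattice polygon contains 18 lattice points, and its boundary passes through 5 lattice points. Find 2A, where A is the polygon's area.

Pick's theorem states A = I + B/2 − 1, so A = 18 + 5/2 − 1 = 39/2.
Hence 2A = 39.

39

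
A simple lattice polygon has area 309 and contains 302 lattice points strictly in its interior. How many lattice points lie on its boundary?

16

Pick's theorem gives A = I + B/2 − 1, so B = 2(A − I + 1) = 2(309 − 302 + 1) = 16.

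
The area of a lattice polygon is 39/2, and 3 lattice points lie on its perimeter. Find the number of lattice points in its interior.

19

From Pick's theorem, I = A − B/2 + 1 = 39/2 − 3/2 + 1 = 19.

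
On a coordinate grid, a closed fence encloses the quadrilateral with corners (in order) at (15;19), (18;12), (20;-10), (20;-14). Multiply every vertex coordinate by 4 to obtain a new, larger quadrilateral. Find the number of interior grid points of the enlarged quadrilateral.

561

Using the shoelace formula, 2A = |(15·12 − 18·19) + (18·(-10) − 20·12) + (20·(-14) − 20·(-10)) + (20·19 − 15·(-14))| = 72, so the area is 36.
Summing gcd(|Δx|,|Δy|) over the edges gives the boundary count: gcd(3,7) + gcd(2,22) + gcd(0,4) + gcd(5,33) = 1+2+4+1 = 8.
Scaling by 4 multiplies the area by 4² = 16 (so the new area is 576) and multiplies the boundary lattice-point count by 4, giving 32.
By Pick's theorem, the interior count of the dilated polygon is 576 − 32/2 + 1 = 561.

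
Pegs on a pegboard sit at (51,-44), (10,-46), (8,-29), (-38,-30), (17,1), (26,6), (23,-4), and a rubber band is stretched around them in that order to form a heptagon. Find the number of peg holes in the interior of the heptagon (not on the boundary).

Using the shoelace formula, 2A = |[51·(-46) − 10·(-44)] + [10·(-29) − 8·(-46)] + [8·(-30) − (-38)·(-29)] + [(-38)·1 − 17·(-30)] + [17·6 − 26·1] + [26·(-4) − 23·6] + [23·(-44) − 51·(-4)]| = 3672, so the area is 1836.
Along each edge there are gcd(|Δx|,|Δy|)+1 lattice points, so counting each shared vertex once the boundary has gcd(41,2) + gcd(2,17) + gcd(46,1) + gcd(55,31) + gcd(9,5) + gcd(3,10) + gcd(28,40) = 1+1+1+1+1+1+4 = 10.
Pick's theorem gives I = A − B/2 + 1 = 1836 − 10/2 + 1 = 1832.

1832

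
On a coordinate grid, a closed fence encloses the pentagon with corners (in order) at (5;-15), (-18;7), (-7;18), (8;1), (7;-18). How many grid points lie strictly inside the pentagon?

407

Using the shoelace formula, 2A = |(5·7 − (-18)·(-15)) + ((-18)·18 − (-7)·7) + ((-7)·1 − 8·18) + (8·(-18) − 7·1) + (7·(-15) − 5·(-18))| = 827, so the area is 413.5.
Along each edge there are gcd(|Δx|,|Δy|)+1 lattice points, so counting each shared vertex once the boundary has gcd(23,22) + gcd(11,11) + gcd(15,17) + gcd(1,19) + gcd(2,3) = 1+11+1+1+1 = 15.
By Pick's theorem A = I + B/2 − 1, so I = 413.5 − 15/2 + 1 = 407.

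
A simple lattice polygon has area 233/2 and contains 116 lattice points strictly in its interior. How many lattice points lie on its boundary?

Pick's theorem gives A = I + B/2 − 1, so B = 2(A − I + 1) = 2(233/2 − 116 + 1) = 3.

3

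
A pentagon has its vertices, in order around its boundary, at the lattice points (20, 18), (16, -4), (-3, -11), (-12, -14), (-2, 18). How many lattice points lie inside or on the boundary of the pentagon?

Using the shoelace formula, 2A = |[20·(-4) − 16·18] + [16·(-11) − (-3)·(-4)] + [(-3)·(-14) − (-12)·(-11)] + [(-12)·18 − (-2)·(-14)] + [(-2)·18 − 20·18]| = 1286, so the area is 643.
Summing gcd(|Δx|,|Δy|) over the edges gives the boundary count: gcd(4,22) + gcd(19,7) + gcd(9,3) + gcd(10,32) + gcd(22,0) = 2+1+3+2+22 = 30.
Pick's theorem gives I = A − B/2 + 1 = 643 − 30/2 + 1 = 629, so the closed region contains I + B = 629 + 30 = 659 lattice points.

659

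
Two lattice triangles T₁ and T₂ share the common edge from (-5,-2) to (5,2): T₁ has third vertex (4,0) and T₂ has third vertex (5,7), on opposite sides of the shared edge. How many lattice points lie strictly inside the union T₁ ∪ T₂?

30

The union is the simple quadrilateral with vertices (-5,-2), (4,0), (5,2), (5,7) in order.
The shoelace formula gives twice the area as |((-5)·0 − 4·(-2)) + (4·2 − 5·0) + (5·7 − 5·2) + (5·(-2) − (-5)·7)| = 66, so the area is 33.
The number of boundary lattice points is Σ gcd(|Δx|,|Δy|) = gcd(9,2) + gcd(1,2) + gcd(0,5) + gcd(10,9) = 1+1+5+1 = 8.
By Pick's theorem I = A − B/2 + 1 = 33 − 8/2 + 1 = 30.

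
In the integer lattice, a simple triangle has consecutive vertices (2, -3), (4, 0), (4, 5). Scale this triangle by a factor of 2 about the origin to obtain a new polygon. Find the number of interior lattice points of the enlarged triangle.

13

Using the shoelace formula, 2A = |(2·0 − 4·(-3)) + (4·5 − 4·0) + (4·(-3) − 2·5)| = 10, so the area is 5.
Along each edge there are gcd(|Δx|,|Δy|)+1 lattice points, so counting each shared vertex once the boundary has gcd(2,3) + gcd(0,5) + gcd(2,8) = 1+5+2 = 8.
Scaling by 2 multiplies the area by 2² = 4 (so the new area is 20) and multiplies the boundary lattice-point count by 2, giving 16.
By Pick's theorem, the interior count of the dilated polygon is 20 − 16/2 + 1 = 13.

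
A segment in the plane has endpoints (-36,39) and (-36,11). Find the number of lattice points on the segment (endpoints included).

The number of lattice points on a segment between lattice points is gcd(|Δx|,|Δy|) + 1 = gcd(0,28) + 1 = 28 + 1 = 29.

29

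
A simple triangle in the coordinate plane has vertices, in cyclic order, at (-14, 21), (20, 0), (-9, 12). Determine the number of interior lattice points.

Using the shoelace formula, 2A = |[(-14)·0 − 20·21] + [20·12 − (-9)·0] + [(-9)·21 − (-14)·12]| = 201, so the area is 201/2.
Summing gcd(|Δx|,|Δy|) over the edges gives the boundary count: gcd(34,21) + gcd(29,12) + gcd(5,9) = 1+1+1 = 3.
By Pick's theorem A = I + B/2 − 1, so I = 201/2 − 3/2 + 1 = 100.

100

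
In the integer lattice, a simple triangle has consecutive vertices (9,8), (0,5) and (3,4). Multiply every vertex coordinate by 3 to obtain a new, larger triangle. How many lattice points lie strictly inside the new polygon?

73

The shoelace formula gives twice the area as |[9·5 − 0·8] + [0·4 − 3·5] + [3·8 − 9·4]| = 18, so the area is 9.
The number of boundary lattice points is Σ gcd(|Δx|,|Δy|) = gcd(9,3) + gcd(3,1) + gcd(6,4) = 3+1+2 = 6.
Scaling by 3 multiplies the area by 3² = 9 (so the new area is 81) and multiplies the boundary lattice-point count by 3, giving 18.
By Pick's theorem, the interior count of the dilated polygon is 81 − 18/2 + 1 = 73.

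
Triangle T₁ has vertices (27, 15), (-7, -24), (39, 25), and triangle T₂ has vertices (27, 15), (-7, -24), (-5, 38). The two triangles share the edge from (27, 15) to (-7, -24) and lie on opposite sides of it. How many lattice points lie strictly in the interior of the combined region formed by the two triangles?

1077

The union is the simple quadrilateral with vertices (27, 15), (39, 25), (-7, -24), (-5, 38) in order.
By the shoelace formula, twice the signed area is |(27·25 − 39·15) + (39·(-24) − (-7)·25) + ((-7)·38 − (-5)·(-24)) + ((-5)·15 − 27·38)| = 2158, so the area is 1079.
Summing gcd(|Δx|,|Δy|) over the edges gives the boundary count: gcd(12,10) + gcd(46,49) + gcd(2,62) + gcd(32,23) = 2+1+2+1 = 6.
By Pick's theorem I = A − B/2 + 1 = 1079 − 6/2 + 1 = 1077.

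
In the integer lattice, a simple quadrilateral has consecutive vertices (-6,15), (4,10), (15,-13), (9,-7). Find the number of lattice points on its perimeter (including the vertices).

13

Summing gcd(|Δx|,|Δy|) over the edges gives the boundary count: gcd(10,5) + gcd(11,23) + gcd(6,6) + gcd(15,22) = 5+1+6+1 = 13.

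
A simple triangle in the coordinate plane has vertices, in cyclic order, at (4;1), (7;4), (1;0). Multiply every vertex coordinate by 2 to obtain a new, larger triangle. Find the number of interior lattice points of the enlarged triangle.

The shoelace formula gives twice the area as |(4·4 − 7·1) + (7·0 − 1·4) + (1·1 − 4·0)| = 6, so the area is 3.
Along each edge there are gcd(|Δx|,|Δy|)+1 lattice points, so counting each shared vertex once the boundary has gcd(3,3) + gcd(6,4) + gcd(3,1) = 3+2+1 = 6.
Scaling by 2 multiplies the area by 2² = 4 (so the new area is 12) and multiplies the boundary lattice-point count by 2, giving 12.
By Pick's theorem, the interior count of the dilated polygon is 12 − 12/2 + 1 = 7.

7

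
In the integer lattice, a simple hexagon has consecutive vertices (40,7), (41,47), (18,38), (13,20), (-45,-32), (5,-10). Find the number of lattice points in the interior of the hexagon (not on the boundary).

1847

The shoelace formula gives twice the area as |(40·47 − 41·7) + (41·38 − 18·47) + (18·20 − 13·38) + (13·(-32) − (-45)·20) + ((-45)·(-10) − 5·(-32)) + (5·7 − 40·(-10))| = 3700, so the area is 1850.
The number of boundary lattice points is Σ gcd(|Δx|,|Δy|) = gcd(1,40) + gcd(23,9) + gcd(5,18) + gcd(58,52) + gcd(50,22) + gcd(35,17) = 1+1+1+2+2+1 = 8.
By Pick's theorem A = I + B/2 − 1, so I = 1850 − 8/2 + 1 = 1847.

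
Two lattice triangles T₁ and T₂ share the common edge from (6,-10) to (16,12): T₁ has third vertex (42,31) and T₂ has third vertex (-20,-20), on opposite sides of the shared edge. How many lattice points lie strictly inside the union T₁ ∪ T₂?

424

The union is the simple quadrilateral with vertices (6,-10), (42,31), (16,12), (-20,-20) in order.
The shoelace formula gives twice the area as |(6·31 − 42·(-10)) + (42·12 − 16·31) + (16·(-20) − (-20)·12) + ((-20)·(-10) − 6·(-20))| = 854, so the area is 427.
The number of boundary lattice points is Σ gcd(|Δx|,|Δy|) = gcd(36,41) + gcd(26,19) + gcd(36,32) + gcd(26,10) = 1+1+4+2 = 8.
By Pick's theorem I = A − B/2 + 1 = 427 − 8/2 + 1 = 424.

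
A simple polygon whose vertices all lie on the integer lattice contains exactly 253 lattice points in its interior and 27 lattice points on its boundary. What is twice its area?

Pick's theorem states A = I + B/2 − 1, so A = 253 + 27/2 − 1 = 531/2.
Hence 2A = 531.

531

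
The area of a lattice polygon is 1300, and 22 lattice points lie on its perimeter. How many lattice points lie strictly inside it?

1290

From Pick's theorem, I = A − B/2 + 1 = 1300 − 22/2 + 1 = 1290.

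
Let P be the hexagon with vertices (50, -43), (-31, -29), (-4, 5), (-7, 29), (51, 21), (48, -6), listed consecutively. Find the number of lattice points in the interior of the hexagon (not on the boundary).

By the shoelace formula, twice the signed area is |(50·(-29) − (-31)·(-43)) + ((-31)·5 − (-4)·(-29)) + ((-4)·29 − (-7)·5) + ((-7)·21 − 51·29) + (51·(-6) − 48·21) + (48·(-43) − 50·(-6))| = 7839, so the area is 3919.5.
Along each edge there are gcd(|Δx|,|Δy|)+1 lattice points, so counting each shared vertex once the boundary has gcd(81,14) + gcd(27,34) + gcd(3,24) + gcd(58,8) + gcd(3,27) + gcd(2,37) = 1+1+3+2+3+1 = 11.
By Pick's theorem A = I + B/2 − 1, so I = 3919.5 − 11/2 + 1 = 3915.

3915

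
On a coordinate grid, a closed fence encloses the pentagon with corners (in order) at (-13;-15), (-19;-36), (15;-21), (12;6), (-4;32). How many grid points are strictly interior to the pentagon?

1170

By the shoelace formula, twice the signed area is |((-13)·(-36) − (-19)·(-15)) + ((-19)·(-21) − 15·(-36)) + (15·6 − 12·(-21)) + (12·32 − (-4)·6) + ((-4)·(-15) − (-13)·32)| = 2348, so the area is 1174.
The number of boundary lattice points is Σ gcd(|Δx|,|Δy|) = gcd(6,21) + gcd(34,15) + gcd(3,27) + gcd(16,26) + gcd(9,47) = 3+1+3+2+1 = 10.
Pick's theorem gives I = A − B/2 + 1 = 1174 − 10/2 + 1 = 1170.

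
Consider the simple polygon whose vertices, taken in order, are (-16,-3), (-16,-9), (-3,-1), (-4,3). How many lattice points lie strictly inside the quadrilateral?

The shoelace formula gives twice the area as |[(-16)·(-9) − (-16)·(-3)] + [(-16)·(-1) − (-3)·(-9)] + [(-3)·3 − (-4)·(-1)] + [(-4)·(-3) − (-16)·3]| = 132, so the area is 66.
Along each edge there are gcd(|Δx|,|Δy|)+1 lattice points, so counting each shared vertex once the boundary has gcd(0,6) + gcd(13,8) + gcd(1,4) + gcd(12,6) = 6+1+1+6 = 14.
Pick's theorem gives I = A − B/2 + 1 = 66 − 14/2 + 1 = 60.

60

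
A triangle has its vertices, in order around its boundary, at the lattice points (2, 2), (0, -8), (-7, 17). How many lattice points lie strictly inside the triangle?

58

Using the shoelace formula, 2A = |[2·(-8) − 0·2] + [0·17 − (-7)·(-8)] + [(-7)·2 − 2·17]| = 120, so the area is 60.
Summing gcd(|Δx|,|Δy|) over the edges gives the boundary count: gcd(2,10) + gcd(7,25) + gcd(9,15) = 2+1+3 = 6.
By Pick's theorem A = I + B/2 − 1, so I = 60 − 6/2 + 1 = 58.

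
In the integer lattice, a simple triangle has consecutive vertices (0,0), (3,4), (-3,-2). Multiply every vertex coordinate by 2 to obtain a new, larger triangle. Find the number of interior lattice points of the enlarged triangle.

Using the shoelace formula, 2A = |[0·4 − 3·0] + [3·(-2) − (-3)·4] + [(-3)·0 − 0·(-2)]| = 6, so the area is 3.
The number of boundary lattice points is Σ gcd(|Δx|,|Δy|) = gcd(3,4) + gcd(6,6) + gcd(3,2) = 1+6+1 = 8.
Scaling by 2 multiplies the area by 2² = 4 (so the new area is 12) and multiplies the boundary lattice-point count by 2, giving 16.
By Pick's theorem, the interior count of the dilated polygon is 12 − 16/2 + 1 = 5.

5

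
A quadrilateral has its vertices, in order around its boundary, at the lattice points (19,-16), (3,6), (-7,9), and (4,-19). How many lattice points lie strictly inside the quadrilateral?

The shoelace formula gives twice the area as |(19·6 − 3·(-16)) + (3·9 − (-7)·6) + ((-7)·(-19) − 4·9) + (4·(-16) − 19·(-19))| = 625, so the area is 312.5.
Summing gcd(|Δx|,|Δy|) over the edges gives the boundary count: gcd(16,22) + gcd(10,3) + gcd(11,28) + gcd(15,3) = 2+1+1+3 = 7.
By Pick's theorem A = I + B/2 − 1, so I = 312.5 − 7/2 + 1 = 310.

310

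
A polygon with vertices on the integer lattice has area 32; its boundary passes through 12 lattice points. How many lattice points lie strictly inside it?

27

From Pick's theorem, I = A − B/2 + 1 = 32 − 12/2 + 1 = 27.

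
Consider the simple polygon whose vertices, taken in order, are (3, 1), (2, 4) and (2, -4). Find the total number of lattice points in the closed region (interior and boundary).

10

The shoelace formula gives twice the area as |[3·4 − 2·1] + [2·(-4) − 2·4] + [2·1 − 3·(-4)]| = 8, so the area is 4.
Along each edge there are gcd(|Δx|,|Δy|)+1 lattice points, so counting each shared vertex once the boundary has gcd(1,3) + gcd(0,8) + gcd(1,5) = 1+8+1 = 10.
Pick's theorem gives I = A − B/2 + 1 = 4 − 10/2 + 1 = 0, so the closed region contains I + B = 0 + 10 = 10 lattice points.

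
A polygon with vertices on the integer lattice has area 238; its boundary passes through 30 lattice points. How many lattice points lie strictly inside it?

Pick's theorem A = I + B/2 − 1 rearranges to I = A − B/2 + 1 = 238 − 30/2 + 1 = 224.

224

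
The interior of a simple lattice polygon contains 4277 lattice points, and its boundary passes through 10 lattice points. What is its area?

4281

By Pick's theorem, A = I + B/2 − 1 = 4277 + 10/2 − 1 = 4281.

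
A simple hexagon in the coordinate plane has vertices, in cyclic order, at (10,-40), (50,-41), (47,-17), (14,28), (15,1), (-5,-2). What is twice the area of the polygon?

The shoelace formula gives twice the area as |[10·(-41) − 50·(-40)] + [50·(-17) − 47·(-41)] + [47·28 − 14·(-17)] + [14·1 − 15·28] + [15·(-2) − (-5)·1] + [(-5)·(-40) − 10·(-2)]| = 4010, so the area is 2005.

4010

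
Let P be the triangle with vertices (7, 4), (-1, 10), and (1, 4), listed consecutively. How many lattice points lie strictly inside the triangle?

By the shoelace formula, twice the signed area is |(7·10 − (-1)·4) + ((-1)·4 − 1·10) + (1·4 − 7·4)| = 36, so the area is 18.
The number of boundary lattice points is Σ gcd(|Δx|,|Δy|) = gcd(8,6) + gcd(2,6) + gcd(6,0) = 2+2+6 = 10.
By Pick's theorem A = I + B/2 − 1, so I = 18 − 10/2 + 1 = 14.

14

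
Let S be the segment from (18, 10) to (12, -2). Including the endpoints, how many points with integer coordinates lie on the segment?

The number of lattice points on a segment between lattice points is gcd(|Δx|,|Δy|) + 1 = gcd(6,12) + 1 = 6 + 1 = 7.

7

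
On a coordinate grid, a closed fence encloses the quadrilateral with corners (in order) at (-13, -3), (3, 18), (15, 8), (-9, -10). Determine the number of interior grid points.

322

Using the shoelace formula, 2A = |((-13)·18 − 3·(-3)) + (3·8 − 15·18) + (15·(-10) − (-9)·8) + ((-9)·(-3) − (-13)·(-10))| = 652, so the area is 326.
Summing gcd(|Δx|,|Δy|) over the edges gives the boundary count: gcd(16,21) + gcd(12,10) + gcd(24,18) + gcd(4,7) = 1+2+6+1 = 10.
By Pick's theorem A = I + B/2 − 1, so I = 326 − 10/2 + 1 = 322.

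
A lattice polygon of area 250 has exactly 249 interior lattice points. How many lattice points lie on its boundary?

4

Pick's theorem gives A = I + B/2 − 1, so B = 2(A − I + 1) = 2(250 − 249 + 1) = 4.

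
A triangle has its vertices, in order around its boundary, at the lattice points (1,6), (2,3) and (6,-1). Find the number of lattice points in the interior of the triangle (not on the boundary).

2

By the shoelace formula, twice the signed area is |[1·3 − 2·6] + [2·(-1) − 6·3] + [6·6 − 1·(-1)]| = 8, so the area is 4.
Along each edge there are gcd(|Δx|,|Δy|)+1 lattice points, so counting each shared vertex once the boundary has gcd(1,3) + gcd(4,4) + gcd(5,7) = 1+4+1 = 6.
By Pick's theorem A = I + B/2 − 1, so I = 4 − 6/2 + 1 = 2.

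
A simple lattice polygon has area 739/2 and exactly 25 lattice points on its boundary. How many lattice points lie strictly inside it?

Pick's theorem A = I + B/2 − 1 rearranges to I = A − B/2 + 1 = 739/2 − 25/2 + 1 = 358.

358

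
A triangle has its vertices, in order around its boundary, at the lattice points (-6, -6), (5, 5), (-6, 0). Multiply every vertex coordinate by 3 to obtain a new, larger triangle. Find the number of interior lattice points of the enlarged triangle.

271

The shoelace formula gives twice the area as |[(-6)·5 − 5·(-6)] + [5·0 − (-6)·5] + [(-6)·(-6) − (-6)·0]| = 66, so the area is 33.
Along each edge there are gcd(|Δx|,|Δy|)+1 lattice points, so counting each shared vertex once the boundary has gcd(11,11) + gcd(11,5) + gcd(0,6) = 11+1+6 = 18.
Scaling by 3 multiplies the area by 3² = 9 (so the new area is 297) and multiplies the boundary lattice-point count by 3, giving 54.
By Pick's theorem, the interior count of the dilated polygon is 297 − 54/2 + 1 = 271.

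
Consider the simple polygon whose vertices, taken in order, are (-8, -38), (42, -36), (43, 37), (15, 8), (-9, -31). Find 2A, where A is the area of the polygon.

4476

Using the shoelace formula, 2A = |((-8)·(-36) − 42·(-38)) + (42·37 − 43·(-36)) + (43·8 − 15·37) + (15·(-31) − (-9)·8) + ((-9)·(-38) − (-8)·(-31))| = 4476, so the area is 2238.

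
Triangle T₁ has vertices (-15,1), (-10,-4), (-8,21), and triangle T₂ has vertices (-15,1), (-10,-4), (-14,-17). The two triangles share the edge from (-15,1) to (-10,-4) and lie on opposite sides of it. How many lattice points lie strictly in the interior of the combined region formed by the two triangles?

The union is the simple quadrilateral with vertices (-15,1), (-8,21), (-10,-4), (-14,-17) in order.
By the shoelace formula, twice the signed area is |((-15)·21 − (-8)·1) + ((-8)·(-4) − (-10)·21) + ((-10)·(-17) − (-14)·(-4)) + ((-14)·1 − (-15)·(-17))| = 220, so the area is 110.
Along each edge there are gcd(|Δx|,|Δy|)+1 lattice points, so counting each shared vertex once the boundary has gcd(7,20) + gcd(2,25) + gcd(4,13) + gcd(1,18) = 1+1+1+1 = 4.
By Pick's theorem I = A − B/2 + 1 = 110 − 4/2 + 1 = 109.

109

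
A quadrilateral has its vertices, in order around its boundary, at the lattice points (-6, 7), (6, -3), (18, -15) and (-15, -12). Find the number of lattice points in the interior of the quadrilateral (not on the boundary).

Using the shoelace formula, 2A = |((-6)·(-3) − 6·7) + (6·(-15) − 18·(-3)) + (18·(-12) − (-15)·(-15)) + ((-15)·7 − (-6)·(-12))| = 678, so the area is 339.
Along each edge there are gcd(|Δx|,|Δy|)+1 lattice points, so counting each shared vertex once the boundary has gcd(12,10) + gcd(12,12) + gcd(33,3) + gcd(9,19) = 2+12+3+1 = 18.
By Pick's theorem A = I + B/2 − 1, so I = 339 − 18/2 + 1 = 331.

331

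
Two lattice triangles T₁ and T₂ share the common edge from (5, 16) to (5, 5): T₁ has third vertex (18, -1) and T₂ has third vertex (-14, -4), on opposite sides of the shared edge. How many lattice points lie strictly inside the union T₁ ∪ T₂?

The union is the simple quadrilateral with vertices (5, 16), (18, -1), (5, 5), (-14, -4) in order.
Using the shoelace formula, 2A = |[5·(-1) − 18·16] + [18·5 − 5·(-1)] + [5·(-4) − (-14)·5] + [(-14)·16 − 5·(-4)]| = 352, so the area is 176.
The number of boundary lattice points is Σ gcd(|Δx|,|Δy|) = gcd(13,17) + gcd(13,6) + gcd(19,9) + gcd(19,20) = 1+1+1+1 = 4.
By Pick's theorem I = A − B/2 + 1 = 176 − 4/2 + 1 = 175.

175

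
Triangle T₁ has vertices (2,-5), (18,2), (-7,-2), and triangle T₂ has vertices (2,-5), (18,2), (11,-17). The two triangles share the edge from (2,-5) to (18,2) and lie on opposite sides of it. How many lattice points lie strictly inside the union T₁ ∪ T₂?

The union is the simple quadrilateral with vertices (2,-5), (-7,-2), (18,2), (11,-17) in order.
By the shoelace formula, twice the signed area is |(2·(-2) − (-7)·(-5)) + ((-7)·2 − 18·(-2)) + (18·(-17) − 11·2) + (11·(-5) − 2·(-17))| = 366, so the area is 183.
Along each edge there are gcd(|Δx|,|Δy|)+1 lattice points, so counting each shared vertex once the boundary has gcd(9,3) + gcd(25,4) + gcd(7,19) + gcd(9,12) = 3+1+1+3 = 8.
By Pick's theorem I = A − B/2 + 1 = 183 − 8/2 + 1 = 180.

180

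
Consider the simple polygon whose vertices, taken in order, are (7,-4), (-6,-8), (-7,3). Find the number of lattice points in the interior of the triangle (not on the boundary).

Using the shoelace formula, 2A = |[7·(-8) − (-6)·(-4)] + [(-6)·3 − (-7)·(-8)] + [(-7)·(-4) − 7·3]| = 147, so the area is 73.5.
Summing gcd(|Δx|,|Δy|) over the edges gives the boundary count: gcd(13,4) + gcd(1,11) + gcd(14,7) = 1+1+7 = 9.
By Pick's theorem A = I + B/2 − 1, so I = 73.5 − 9/2 + 1 = 70.

70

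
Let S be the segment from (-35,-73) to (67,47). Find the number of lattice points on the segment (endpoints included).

7

The number of lattice points on a segment between lattice points is gcd(|Δx|,|Δy|) + 1 = gcd(102,120) + 1 = 6 + 1 = 7.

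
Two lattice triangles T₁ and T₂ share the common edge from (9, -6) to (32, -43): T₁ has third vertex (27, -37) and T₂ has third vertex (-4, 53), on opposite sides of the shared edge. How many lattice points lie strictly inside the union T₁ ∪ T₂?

455

The union is the simple quadrilateral with vertices (9, -6), (27, -37), (32, -43), (-4, 53) in order.
The shoelace formula gives twice the area as |[9·(-37) − 27·(-6)] + [27·(-43) − 32·(-37)] + [32·53 − (-4)·(-43)] + [(-4)·(-6) − 9·53]| = 923, so the area is 461.5.
The number of boundary lattice points is Σ gcd(|Δx|,|Δy|) = gcd(18,31) + gcd(5,6) + gcd(36,96) + gcd(13,59) = 1+1+12+1 = 15.
By Pick's theorem I = A − B/2 + 1 = 461.5 − 15/2 + 1 = 455.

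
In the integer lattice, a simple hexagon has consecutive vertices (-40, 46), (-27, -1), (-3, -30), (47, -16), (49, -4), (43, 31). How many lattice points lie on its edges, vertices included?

Along each edge there are gcd(|Δx|,|Δy|)+1 lattice points, so counting each shared vertex once the boundary has gcd(13,47) + gcd(24,29) + gcd(50,14) + gcd(2,12) + gcd(6,35) + gcd(83,15) = 1+1+2+2+1+1 = 8.

8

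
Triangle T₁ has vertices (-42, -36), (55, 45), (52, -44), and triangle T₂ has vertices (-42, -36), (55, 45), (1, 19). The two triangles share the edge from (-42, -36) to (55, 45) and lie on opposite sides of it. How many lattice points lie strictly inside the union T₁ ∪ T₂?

5119

The union is the simple quadrilateral with vertices (-42, -36), (52, -44), (55, 45), (1, 19) in order.
The shoelace formula gives twice the area as |((-42)·(-44) − 52·(-36)) + (52·45 − 55·(-44)) + (55·19 − 1·45) + (1·(-36) − (-42)·19)| = 10242, so the area is 5121.
Along each edge there are gcd(|Δx|,|Δy|)+1 lattice points, so counting each shared vertex once the boundary has gcd(94,8) + gcd(3,89) + gcd(54,26) + gcd(43,55) = 2+1+2+1 = 6.
By Pick's theorem I = A − B/2 + 1 = 5121 − 6/2 + 1 = 5119.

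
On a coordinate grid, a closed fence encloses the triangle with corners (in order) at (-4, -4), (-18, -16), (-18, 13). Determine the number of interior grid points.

Using the shoelace formula, 2A = |((-4)·(-16) − (-18)·(-4)) + ((-18)·13 − (-18)·(-16)) + ((-18)·(-4) − (-4)·13)| = 406, so the area is 203.
The number of boundary lattice points is Σ gcd(|Δx|,|Δy|) = gcd(14,12) + gcd(0,29) + gcd(14,17) = 2+29+1 = 32.
Pick's theorem gives I = A − B/2 + 1 = 203 − 32/2 + 1 = 188.

188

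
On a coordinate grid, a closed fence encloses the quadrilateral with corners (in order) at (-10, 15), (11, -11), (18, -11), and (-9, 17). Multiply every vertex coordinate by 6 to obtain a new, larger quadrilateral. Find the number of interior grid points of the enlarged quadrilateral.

4723

The shoelace formula gives twice the area as |[(-10)·(-11) − 11·15] + [11·(-11) − 18·(-11)] + [18·17 − (-9)·(-11)] + [(-9)·15 − (-10)·17]| = 264, so the area is 132.
The number of boundary lattice points is Σ gcd(|Δx|,|Δy|) = gcd(21,26) + gcd(7,0) + gcd(27,28) + gcd(1,2) = 1+7+1+1 = 10.
Scaling by 6 multiplies the area by 6² = 36 (so the new area is 4752) and multiplies the boundary lattice-point count by 6, giving 60.
By Pick's theorem, the interior count of the dilated polygon is 4752 − 60/2 + 1 = 4723.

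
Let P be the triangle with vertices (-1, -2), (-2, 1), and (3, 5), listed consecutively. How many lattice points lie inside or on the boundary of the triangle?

By the shoelace formula, twice the signed area is |((-1)·1 − (-2)·(-2)) + ((-2)·5 − 3·1) + (3·(-2) − (-1)·5)| = 19, so the area is 19/2.
Summing gcd(|Δx|,|Δy|) over the edges gives the boundary count: gcd(1,3) + gcd(5,4) + gcd(4,7) = 1+1+1 = 3.
Pick's theorem gives I = A − B/2 + 1 = 19/2 − 3/2 + 1 = 9, so the closed region contains I + B = 9 + 3 = 12 lattice points.

12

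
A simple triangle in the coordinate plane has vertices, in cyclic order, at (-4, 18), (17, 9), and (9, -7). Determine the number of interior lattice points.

The shoelace formula gives twice the area as |((-4)·9 − 17·18) + (17·(-7) − 9·9) + (9·18 − (-4)·(-7))| = 408, so the area is 204.
The number of boundary lattice points is Σ gcd(|Δx|,|Δy|) = gcd(21,9) + gcd(8,16) + gcd(13,25) = 3+8+1 = 12.
Pick's theorem gives I = A − B/2 + 1 = 204 − 12/2 + 1 = 199.

199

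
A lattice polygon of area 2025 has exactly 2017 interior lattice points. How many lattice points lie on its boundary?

Pick's theorem gives A = I + B/2 − 1, so B = 2(A − I + 1) = 2(2025 − 2017 + 1) = 18.

18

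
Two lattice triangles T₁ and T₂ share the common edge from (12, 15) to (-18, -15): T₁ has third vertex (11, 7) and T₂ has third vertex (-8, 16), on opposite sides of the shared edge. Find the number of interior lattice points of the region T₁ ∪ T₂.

419

The union is the simple quadrilateral with vertices (12, 15), (11, 7), (-18, -15), (-8, 16) in order.
The shoelace formula gives twice the area as |[12·7 − 11·15] + [11·(-15) − (-18)·7] + [(-18)·16 − (-8)·(-15)] + [(-8)·15 − 12·16]| = 840, so the area is 420.
Summing gcd(|Δx|,|Δy|) over the edges gives the boundary count: gcd(1,8) + gcd(29,22) + gcd(10,31) + gcd(20,1) = 1+1+1+1 = 4.
By Pick's theorem I = A − B/2 + 1 = 420 − 4/2 + 1 = 419.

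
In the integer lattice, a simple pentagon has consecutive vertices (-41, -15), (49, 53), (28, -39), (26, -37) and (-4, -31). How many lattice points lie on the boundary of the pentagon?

12

Summing gcd(|Δx|,|Δy|) over the edges gives the boundary count: gcd(90,68) + gcd(21,92) + gcd(2,2) + gcd(30,6) + gcd(37,16) = 2+1+2+6+1 = 12.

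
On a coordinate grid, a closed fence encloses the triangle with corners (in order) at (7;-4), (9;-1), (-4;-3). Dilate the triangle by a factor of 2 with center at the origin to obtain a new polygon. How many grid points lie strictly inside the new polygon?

Using the shoelace formula, 2A = |(7·(-1) − 9·(-4)) + (9·(-3) − (-4)·(-1)) + ((-4)·(-4) − 7·(-3))| = 35, so the area is 35/2.
The number of boundary lattice points is Σ gcd(|Δx|,|Δy|) = gcd(2,3) + gcd(13,2) + gcd(11,1) = 1+1+1 = 3.
Scaling by 2 multiplies the area by 2² = 4 (so the new area is 70) and multiplies the boundary lattice-point count by 2, giving 6.
By Pick's theorem, the interior count of the dilated polygon is 70 − 6/2 + 1 = 68.

68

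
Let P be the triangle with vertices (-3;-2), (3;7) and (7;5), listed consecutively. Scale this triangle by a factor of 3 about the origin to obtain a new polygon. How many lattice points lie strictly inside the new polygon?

By the shoelace formula, twice the signed area is |((-3)·7 − 3·(-2)) + (3·5 − 7·7) + (7·(-2) − (-3)·5)| = 48, so the area is 24.
Summing gcd(|Δx|,|Δy|) over the edges gives the boundary count: gcd(6,9) + gcd(4,2) + gcd(10,7) = 3+2+1 = 6.
Scaling by 3 multiplies the area by 3² = 9 (so the new area is 216) and multiplies the boundary lattice-point count by 3, giving 18.
By Pick's theorem, the interior count of the dilated polygon is 216 − 18/2 + 1 = 208.

208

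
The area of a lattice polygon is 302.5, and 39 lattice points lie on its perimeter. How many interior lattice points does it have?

From Pick's theorem, I = A − B/2 + 1 = 302.5 − 39/2 + 1 = 284.

284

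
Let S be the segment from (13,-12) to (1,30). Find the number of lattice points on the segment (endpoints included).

The number of lattice points on a segment between lattice points is gcd(|Δx|,|Δy|) + 1 = gcd(12,42) + 1 = 6 + 1 = 7.

7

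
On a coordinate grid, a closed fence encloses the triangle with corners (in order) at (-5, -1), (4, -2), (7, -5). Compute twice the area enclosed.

24

By the shoelace formula, twice the signed area is |[(-5)·(-2) − 4·(-1)] + [4·(-5) − 7·(-2)] + [7·(-1) − (-5)·(-5)]| = 24, so the area is 12.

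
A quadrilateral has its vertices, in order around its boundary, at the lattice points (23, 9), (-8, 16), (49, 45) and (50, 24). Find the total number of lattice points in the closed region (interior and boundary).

944

By the shoelace formula, twice the signed area is |[23·16 − (-8)·9] + [(-8)·45 − 49·16] + [49·24 − 50·45] + [50·9 − 23·24]| = 1880, so the area is 940.
The number of boundary lattice points is Σ gcd(|Δx|,|Δy|) = gcd(31,7) + gcd(57,29) + gcd(1,21) + gcd(27,15) = 1+1+1+3 = 6.
Pick's theorem gives I = A − B/2 + 1 = 940 − 6/2 + 1 = 938, so the closed region contains I + B = 938 + 6 = 944 lattice points.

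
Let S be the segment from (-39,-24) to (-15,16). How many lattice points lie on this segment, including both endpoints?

The number of lattice points on a segment between lattice points is gcd(|Δx|,|Δy|) + 1 = gcd(24,40) + 1 = 8 + 1 = 9.

9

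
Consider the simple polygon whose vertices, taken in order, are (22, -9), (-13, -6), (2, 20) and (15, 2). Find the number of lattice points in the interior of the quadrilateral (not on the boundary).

The shoelace formula gives twice the area as |[22·(-6) − (-13)·(-9)] + [(-13)·20 − 2·(-6)] + [2·2 − 15·20] + [15·(-9) − 22·2]| = 972, so the area is 486.
Summing gcd(|Δx|,|Δy|) over the edges gives the boundary count: gcd(35,3) + gcd(15,26) + gcd(13,18) + gcd(7,11) = 1+1+1+1 = 4.
Pick's theorem gives I = A − B/2 + 1 = 486 − 4/2 + 1 = 485.

485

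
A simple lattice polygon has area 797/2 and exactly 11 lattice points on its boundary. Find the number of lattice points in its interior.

Pick's theorem A = I + B/2 − 1 rearranges to I = A − B/2 + 1 = 797/2 − 11/2 + 1 = 394.

394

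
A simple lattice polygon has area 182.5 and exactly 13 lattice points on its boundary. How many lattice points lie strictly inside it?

Pick's theorem A = I + B/2 − 1 rearranges to I = A − B/2 + 1 = 182.5 − 13/2 + 1 = 177.

177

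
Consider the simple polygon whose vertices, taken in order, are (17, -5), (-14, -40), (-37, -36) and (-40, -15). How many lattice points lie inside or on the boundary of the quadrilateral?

1082

The shoelace formula gives twice the area as |(17·(-40) − (-14)·(-5)) + ((-14)·(-36) − (-37)·(-40)) + ((-37)·(-15) − (-40)·(-36)) + ((-40)·(-5) − 17·(-15))| = 2156, so the area is 1078.
Along each edge there are gcd(|Δx|,|Δy|)+1 lattice points, so counting each shared vertex once the boundary has gcd(31,35) + gcd(23,4) + gcd(3,21) + gcd(57,10) = 1+1+3+1 = 6.
Pick's theorem gives I = A − B/2 + 1 = 1078 − 6/2 + 1 = 1076, so the closed region contains I + B = 1076 + 6 = 1082 lattice points.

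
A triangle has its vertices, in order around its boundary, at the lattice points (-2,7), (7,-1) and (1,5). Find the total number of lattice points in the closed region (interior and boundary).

Using the shoelace formula, 2A = |((-2)·(-1) − 7·7) + (7·5 − 1·(-1)) + (1·7 − (-2)·5)| = 6, so the area is 3.
Summing gcd(|Δx|,|Δy|) over the edges gives the boundary count: gcd(9,8) + gcd(6,6) + gcd(3,2) = 1+6+1 = 8.
Pick's theorem gives I = A − B/2 + 1 = 3 − 8/2 + 1 = 0, so the closed region contains I + B = 0 + 8 = 8 lattice points.

8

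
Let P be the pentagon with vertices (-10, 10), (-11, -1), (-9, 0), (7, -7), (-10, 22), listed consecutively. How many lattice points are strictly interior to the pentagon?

The shoelace formula gives twice the area as |[(-10)·(-1) − (-11)·10] + [(-11)·0 − (-9)·(-1)] + [(-9)·(-7) − 7·0] + [7·22 − (-10)·(-7)] + [(-10)·10 − (-10)·22]| = 378, so the area is 189.
Along each edge there are gcd(|Δx|,|Δy|)+1 lattice points, so counting each shared vertex once the boundary has gcd(1,11) + gcd(2,1) + gcd(16,7) + gcd(17,29) + gcd(0,12) = 1+1+1+1+12 = 16.
Pick's theorem gives I = A − B/2 + 1 = 189 − 16/2 + 1 = 182.

182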